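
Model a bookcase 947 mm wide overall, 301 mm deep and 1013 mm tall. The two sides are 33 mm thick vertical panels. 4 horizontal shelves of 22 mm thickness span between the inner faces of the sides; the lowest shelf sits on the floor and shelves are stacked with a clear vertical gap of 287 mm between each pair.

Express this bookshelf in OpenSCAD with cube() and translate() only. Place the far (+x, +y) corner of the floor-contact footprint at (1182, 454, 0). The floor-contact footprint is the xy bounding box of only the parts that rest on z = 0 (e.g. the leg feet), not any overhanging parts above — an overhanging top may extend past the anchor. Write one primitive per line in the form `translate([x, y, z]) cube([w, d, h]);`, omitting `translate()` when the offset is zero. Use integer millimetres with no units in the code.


translate([235, 153, 0]) cube([33, 301, 1013]);
translate([1149, 153, 0]) cube([33, 301, 1013]);
translate([268, 153, 0]) cube([881, 301, 22]);
translate([268, 153, 309]) cube([881, 301, 22]);
translate([268, 153, 618]) cube([881, 301, 22]);
translate([268, 153, 927]) cube([881, 301, 22]);


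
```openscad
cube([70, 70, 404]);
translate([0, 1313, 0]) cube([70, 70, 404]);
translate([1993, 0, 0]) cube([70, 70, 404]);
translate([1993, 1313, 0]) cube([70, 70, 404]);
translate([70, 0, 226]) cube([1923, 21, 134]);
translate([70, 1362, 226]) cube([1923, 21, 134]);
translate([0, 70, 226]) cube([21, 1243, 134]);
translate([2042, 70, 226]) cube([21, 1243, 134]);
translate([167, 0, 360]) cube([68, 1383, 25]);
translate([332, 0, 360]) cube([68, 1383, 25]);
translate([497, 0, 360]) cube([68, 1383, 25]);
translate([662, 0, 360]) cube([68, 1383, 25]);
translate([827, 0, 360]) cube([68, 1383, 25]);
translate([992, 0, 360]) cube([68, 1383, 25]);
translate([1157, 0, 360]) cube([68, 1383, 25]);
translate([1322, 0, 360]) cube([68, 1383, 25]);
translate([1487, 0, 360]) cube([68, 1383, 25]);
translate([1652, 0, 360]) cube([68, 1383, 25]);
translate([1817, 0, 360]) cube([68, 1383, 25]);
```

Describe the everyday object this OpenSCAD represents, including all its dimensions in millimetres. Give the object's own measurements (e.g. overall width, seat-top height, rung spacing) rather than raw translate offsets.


A bed frame 2063 mm long (x) by 1383 mm wide (y). Four 70×70 mm corner posts, 404 mm tall, at the corners of the footprint. Four rails of 21 mm thickness and 134 mm height run between adjacent posts with their undersides at z = 226 mm, their outer faces flush with the outside of the frame (the two x-running rails run between the posts' inner faces; the two y-running rails run between the posts' inner faces). 11 slats, each 68 mm wide (x) and 25 mm thick, lie across the top of the two x-running rails, running the full 1383 mm width of the frame in y; along x they sit between the end posts with a 97 mm gap after the −x posts and between neighbouring slats, leaving 108 mm before the +x posts.


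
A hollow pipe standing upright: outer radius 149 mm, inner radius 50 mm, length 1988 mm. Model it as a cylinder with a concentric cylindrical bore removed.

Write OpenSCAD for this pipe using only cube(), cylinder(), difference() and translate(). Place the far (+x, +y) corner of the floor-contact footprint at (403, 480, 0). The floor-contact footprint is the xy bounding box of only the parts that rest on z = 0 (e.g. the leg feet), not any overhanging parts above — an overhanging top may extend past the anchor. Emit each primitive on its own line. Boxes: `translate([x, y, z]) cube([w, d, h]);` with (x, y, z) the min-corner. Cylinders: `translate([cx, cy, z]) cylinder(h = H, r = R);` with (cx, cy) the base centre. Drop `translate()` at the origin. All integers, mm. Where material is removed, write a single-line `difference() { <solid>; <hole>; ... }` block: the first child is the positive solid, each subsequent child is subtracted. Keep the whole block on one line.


difference() { translate([254, 331, 0]) cylinder(h = 1988, r = 149); translate([254, 331, 0]) cylinder(h = 1988, r = 50); }


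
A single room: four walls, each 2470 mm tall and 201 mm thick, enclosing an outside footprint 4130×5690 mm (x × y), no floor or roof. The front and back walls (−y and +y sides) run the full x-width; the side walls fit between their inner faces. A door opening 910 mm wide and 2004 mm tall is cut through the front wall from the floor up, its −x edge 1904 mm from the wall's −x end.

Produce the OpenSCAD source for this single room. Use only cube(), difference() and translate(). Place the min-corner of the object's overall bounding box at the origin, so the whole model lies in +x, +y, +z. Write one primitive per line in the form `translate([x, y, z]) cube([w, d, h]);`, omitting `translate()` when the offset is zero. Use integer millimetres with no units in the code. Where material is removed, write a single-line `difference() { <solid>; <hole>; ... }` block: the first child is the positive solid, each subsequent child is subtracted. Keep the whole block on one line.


difference() { cube([4130, 201, 2470]); translate([1904, 0, 0]) cube([910, 201, 2004]); }
translate([0, 5489, 0]) cube([4130, 201, 2470]);
translate([0, 201, 0]) cube([201, 5288, 2470]);
translate([3929, 201, 0]) cube([201, 5288, 2470]);


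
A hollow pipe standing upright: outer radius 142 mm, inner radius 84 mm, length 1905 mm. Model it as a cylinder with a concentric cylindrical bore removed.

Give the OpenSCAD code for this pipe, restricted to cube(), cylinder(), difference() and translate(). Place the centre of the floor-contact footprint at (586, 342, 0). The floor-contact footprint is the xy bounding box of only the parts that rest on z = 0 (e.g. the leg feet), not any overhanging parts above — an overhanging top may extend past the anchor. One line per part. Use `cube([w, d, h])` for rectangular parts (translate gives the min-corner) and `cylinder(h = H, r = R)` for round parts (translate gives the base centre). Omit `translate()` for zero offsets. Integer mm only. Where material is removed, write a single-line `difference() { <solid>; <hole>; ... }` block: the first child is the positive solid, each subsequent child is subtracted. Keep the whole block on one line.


difference() { translate([586, 342, 0]) cylinder(h = 1905, r = 142); translate([586, 342, 0]) cylinder(h = 1905, r = 84); }


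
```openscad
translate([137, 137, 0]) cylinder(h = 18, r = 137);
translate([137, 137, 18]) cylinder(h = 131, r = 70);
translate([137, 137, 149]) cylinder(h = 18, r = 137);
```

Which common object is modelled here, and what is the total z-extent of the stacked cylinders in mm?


A spool. The overall height is 167 mm.

Three coaxial cylinders, large–small–large — a spool. Two 18 mm flanges and a 131 mm core give 18 + 131 + 18 = 167 mm.


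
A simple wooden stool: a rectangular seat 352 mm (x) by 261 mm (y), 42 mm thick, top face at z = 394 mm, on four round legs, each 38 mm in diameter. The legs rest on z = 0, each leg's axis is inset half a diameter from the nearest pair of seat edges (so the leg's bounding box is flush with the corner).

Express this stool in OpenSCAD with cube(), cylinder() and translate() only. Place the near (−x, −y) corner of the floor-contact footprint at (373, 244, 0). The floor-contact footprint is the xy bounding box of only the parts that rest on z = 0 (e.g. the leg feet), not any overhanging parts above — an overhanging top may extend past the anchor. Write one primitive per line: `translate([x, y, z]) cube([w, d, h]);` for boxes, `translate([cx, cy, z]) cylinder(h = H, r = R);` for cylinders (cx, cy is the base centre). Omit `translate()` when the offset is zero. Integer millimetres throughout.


translate([373, 244, 352]) cube([352, 261, 42]);
translate([392, 263, 0]) cylinder(h = 352, r = 19);
translate([706, 263, 0]) cylinder(h = 352, r = 19);
translate([392, 486, 0]) cylinder(h = 352, r = 19);
translate([706, 486, 0]) cylinder(h = 352, r = 19);


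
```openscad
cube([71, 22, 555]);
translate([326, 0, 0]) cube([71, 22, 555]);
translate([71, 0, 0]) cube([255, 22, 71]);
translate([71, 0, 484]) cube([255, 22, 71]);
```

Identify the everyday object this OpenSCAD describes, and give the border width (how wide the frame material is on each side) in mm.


A picture frame. The border width is 71 mm.

Four thin pieces enclosing a rectangular opening — a picture frame. The two full-height stiles are 555 mm tall; the top rail sits at z = 484 and is 71 mm tall, so the border above the opening is 555 − 484 = 71 mm, matching the stile x-width.


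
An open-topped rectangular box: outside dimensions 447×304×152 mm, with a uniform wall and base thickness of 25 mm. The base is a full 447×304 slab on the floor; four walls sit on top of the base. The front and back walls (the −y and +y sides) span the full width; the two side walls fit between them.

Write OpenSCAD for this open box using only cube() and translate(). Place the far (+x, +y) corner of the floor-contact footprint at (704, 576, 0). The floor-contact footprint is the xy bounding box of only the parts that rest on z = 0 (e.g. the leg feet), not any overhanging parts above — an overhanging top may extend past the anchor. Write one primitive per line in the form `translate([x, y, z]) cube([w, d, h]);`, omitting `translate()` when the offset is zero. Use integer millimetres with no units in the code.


translate([257, 272, 0]) cube([447, 304, 25]);
translate([257, 272, 25]) cube([447, 25, 127]);
translate([257, 551, 25]) cube([447, 25, 127]);
translate([257, 297, 25]) cube([25, 254, 127]);
translate([679, 297, 25]) cube([25, 254, 127]);


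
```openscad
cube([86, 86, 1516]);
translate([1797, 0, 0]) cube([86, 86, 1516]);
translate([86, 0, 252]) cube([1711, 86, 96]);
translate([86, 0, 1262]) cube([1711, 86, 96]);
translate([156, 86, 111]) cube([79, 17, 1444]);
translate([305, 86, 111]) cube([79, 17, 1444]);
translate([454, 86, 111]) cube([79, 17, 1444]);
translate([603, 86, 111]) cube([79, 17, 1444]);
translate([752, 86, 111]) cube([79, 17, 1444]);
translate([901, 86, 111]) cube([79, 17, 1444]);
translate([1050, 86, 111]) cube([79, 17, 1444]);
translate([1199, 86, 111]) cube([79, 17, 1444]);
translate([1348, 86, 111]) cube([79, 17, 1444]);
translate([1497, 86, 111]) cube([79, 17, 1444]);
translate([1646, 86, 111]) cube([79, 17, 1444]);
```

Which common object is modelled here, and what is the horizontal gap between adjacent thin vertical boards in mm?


A fence section. The picket gap is 70 mm.

Two posts, two rails, 11 pickets — a fence section. Span 1711 mm holds 11 pickets of 79 mm with 12 equal gaps: ⌊(1711 − 11·79) / 12⌋ = 70 mm.


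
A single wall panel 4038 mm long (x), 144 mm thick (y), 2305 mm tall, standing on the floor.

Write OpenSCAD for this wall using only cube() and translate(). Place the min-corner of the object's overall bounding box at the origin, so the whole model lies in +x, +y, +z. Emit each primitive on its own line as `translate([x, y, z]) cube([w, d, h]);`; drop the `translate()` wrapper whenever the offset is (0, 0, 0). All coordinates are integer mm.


cube([4038, 144, 2305]);


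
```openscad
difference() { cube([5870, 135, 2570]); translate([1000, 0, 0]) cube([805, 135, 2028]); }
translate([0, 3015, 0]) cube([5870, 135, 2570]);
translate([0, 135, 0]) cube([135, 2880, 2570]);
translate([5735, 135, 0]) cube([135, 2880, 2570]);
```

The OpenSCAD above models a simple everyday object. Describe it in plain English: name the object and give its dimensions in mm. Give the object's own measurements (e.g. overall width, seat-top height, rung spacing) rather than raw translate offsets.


A single room: four walls, each 2570 mm tall and 135 mm thick, enclosing an outside footprint 5870×3150 mm (x × y), no floor or roof. The front and back walls (−y and +y sides) run the full x-width; the side walls fit between their inner faces. A door opening 805 mm wide and 2028 mm tall is cut through the front wall from the floor up, its −x edge 1000 mm from the wall's −x end.


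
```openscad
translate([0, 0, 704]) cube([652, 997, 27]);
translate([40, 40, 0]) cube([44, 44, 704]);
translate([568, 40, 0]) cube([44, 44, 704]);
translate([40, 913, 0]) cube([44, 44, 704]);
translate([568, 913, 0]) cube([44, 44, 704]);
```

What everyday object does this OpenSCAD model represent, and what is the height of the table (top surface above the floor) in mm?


A table. The table height is 731 mm.

A 652×997×27 slab sits at z = 704 on four 44 mm square posts — a table. The top surface is at 704 + 27 = 731 mm.


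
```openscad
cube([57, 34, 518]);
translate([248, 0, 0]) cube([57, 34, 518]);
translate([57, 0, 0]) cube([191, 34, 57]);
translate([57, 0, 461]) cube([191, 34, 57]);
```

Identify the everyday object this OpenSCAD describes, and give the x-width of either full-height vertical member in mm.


A picture frame. The border width is 57 mm.

Four thin pieces enclosing a rectangular opening — a picture frame. The two full-height stiles are 518 mm tall; the top rail sits at z = 461 and is 57 mm tall, so the border above the opening is 518 − 461 = 57 mm, matching the stile x-width.


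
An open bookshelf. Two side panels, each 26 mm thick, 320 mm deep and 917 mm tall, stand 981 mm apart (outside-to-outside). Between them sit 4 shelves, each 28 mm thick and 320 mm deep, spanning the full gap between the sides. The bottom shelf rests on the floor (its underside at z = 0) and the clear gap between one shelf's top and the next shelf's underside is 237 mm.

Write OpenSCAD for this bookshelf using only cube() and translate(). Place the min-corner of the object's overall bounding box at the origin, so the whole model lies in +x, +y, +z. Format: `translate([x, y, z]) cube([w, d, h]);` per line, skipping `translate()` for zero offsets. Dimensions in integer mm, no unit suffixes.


cube([26, 320, 917]);
translate([955, 0, 0]) cube([26, 320, 917]);
translate([26, 0, 0]) cube([929, 320, 28]);
translate([26, 0, 265]) cube([929, 320, 28]);
translate([26, 0, 530]) cube([929, 320, 28]);
translate([26, 0, 795]) cube([929, 320, 28]);


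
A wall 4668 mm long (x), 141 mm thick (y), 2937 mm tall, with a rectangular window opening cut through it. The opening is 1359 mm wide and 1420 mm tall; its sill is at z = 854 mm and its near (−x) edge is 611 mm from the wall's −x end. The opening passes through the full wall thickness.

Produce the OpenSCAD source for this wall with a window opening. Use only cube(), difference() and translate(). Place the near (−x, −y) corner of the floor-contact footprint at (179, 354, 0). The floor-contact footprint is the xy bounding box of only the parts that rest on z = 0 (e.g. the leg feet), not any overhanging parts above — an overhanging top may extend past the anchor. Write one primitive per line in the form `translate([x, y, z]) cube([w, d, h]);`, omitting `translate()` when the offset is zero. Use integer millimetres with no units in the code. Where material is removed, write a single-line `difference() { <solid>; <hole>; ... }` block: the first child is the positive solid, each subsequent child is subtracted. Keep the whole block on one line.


difference() { translate([179, 354, 0]) cube([4668, 141, 2937]); translate([790, 354, 854]) cube([1359, 141, 1420]); }


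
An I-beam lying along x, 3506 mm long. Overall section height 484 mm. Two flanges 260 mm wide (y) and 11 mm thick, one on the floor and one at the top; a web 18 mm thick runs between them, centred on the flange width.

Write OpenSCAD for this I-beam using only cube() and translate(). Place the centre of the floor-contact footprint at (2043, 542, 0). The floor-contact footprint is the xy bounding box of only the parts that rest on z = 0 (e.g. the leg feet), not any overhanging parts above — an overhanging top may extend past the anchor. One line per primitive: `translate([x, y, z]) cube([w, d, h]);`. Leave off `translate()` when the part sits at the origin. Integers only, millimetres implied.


translate([290, 412, 0]) cube([3506, 260, 11]);
translate([290, 533, 11]) cube([3506, 18, 462]);
translate([290, 412, 473]) cube([3506, 260, 11]);


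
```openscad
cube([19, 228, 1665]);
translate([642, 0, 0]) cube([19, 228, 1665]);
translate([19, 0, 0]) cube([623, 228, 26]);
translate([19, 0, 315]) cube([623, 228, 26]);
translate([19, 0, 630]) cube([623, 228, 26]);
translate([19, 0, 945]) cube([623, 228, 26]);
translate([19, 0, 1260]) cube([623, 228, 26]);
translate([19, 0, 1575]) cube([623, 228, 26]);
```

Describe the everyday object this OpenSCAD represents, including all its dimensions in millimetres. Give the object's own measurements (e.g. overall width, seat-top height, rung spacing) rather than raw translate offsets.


An open bookshelf. Two side panels, each 19 mm thick, 228 mm deep and 1665 mm tall, stand 661 mm apart (outside-to-outside). Between them sit 6 shelves, each 26 mm thick and 228 mm deep, spanning the full gap between the sides. The bottom shelf rests on the floor (its underside at z = 0) and the clear gap between one shelf's top and the next shelf's underside is 289 mm.


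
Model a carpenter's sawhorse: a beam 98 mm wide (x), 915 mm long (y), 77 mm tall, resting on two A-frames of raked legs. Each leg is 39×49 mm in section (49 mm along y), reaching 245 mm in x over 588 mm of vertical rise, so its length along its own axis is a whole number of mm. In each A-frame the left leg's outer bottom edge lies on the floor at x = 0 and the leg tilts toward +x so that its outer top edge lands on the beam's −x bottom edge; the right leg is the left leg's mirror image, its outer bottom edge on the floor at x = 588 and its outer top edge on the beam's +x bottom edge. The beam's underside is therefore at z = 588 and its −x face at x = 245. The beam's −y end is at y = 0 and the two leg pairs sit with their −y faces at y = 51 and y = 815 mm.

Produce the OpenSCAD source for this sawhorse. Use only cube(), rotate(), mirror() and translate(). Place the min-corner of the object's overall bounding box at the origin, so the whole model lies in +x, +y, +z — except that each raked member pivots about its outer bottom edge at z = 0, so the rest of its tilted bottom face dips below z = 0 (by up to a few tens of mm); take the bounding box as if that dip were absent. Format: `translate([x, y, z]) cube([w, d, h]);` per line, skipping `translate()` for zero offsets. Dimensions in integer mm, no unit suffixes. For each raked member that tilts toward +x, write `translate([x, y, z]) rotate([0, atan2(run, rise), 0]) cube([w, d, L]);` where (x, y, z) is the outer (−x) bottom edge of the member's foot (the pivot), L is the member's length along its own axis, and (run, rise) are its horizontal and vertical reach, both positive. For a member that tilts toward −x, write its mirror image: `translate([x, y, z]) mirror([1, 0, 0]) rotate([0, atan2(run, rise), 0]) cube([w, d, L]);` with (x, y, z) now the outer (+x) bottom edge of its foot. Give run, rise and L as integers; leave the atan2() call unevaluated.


translate([245, 0, 588]) cube([98, 915, 77]);
translate([0, 51, 0]) rotate([0, atan2(245, 588), 0]) cube([39, 49, 637]);
translate([588, 51, 0]) mirror([1, 0, 0]) rotate([0, atan2(245, 588), 0]) cube([39, 49, 637]);
translate([0, 815, 0]) rotate([0, atan2(245, 588), 0]) cube([39, 49, 637]);
translate([588, 815, 0]) mirror([1, 0, 0]) rotate([0, atan2(245, 588), 0]) cube([39, 49, 637]);


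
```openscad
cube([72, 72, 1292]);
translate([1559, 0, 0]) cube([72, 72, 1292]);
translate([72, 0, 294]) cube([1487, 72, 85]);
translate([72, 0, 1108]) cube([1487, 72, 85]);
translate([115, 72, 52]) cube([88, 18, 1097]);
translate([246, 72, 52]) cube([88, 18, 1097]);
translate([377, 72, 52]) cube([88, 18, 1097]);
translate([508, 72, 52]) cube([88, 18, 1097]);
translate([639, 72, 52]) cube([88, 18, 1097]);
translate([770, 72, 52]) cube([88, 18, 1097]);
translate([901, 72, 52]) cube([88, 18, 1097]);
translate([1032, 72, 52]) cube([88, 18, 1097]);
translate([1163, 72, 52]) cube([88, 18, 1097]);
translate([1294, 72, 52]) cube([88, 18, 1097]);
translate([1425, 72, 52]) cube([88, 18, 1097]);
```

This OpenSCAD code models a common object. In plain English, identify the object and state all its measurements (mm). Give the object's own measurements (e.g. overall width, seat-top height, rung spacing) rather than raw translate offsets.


A fence section. Two 72×72 mm posts, 1292 mm tall, stand on the floor with a clear span of 1487 mm between their inner faces. Two horizontal rails of 72×85 mm section span the gap between the posts with their undersides at z = 294 mm and z = 1108 mm, flush with the posts' −y face. 11 pickets, each 88 mm wide, 18 mm thick and 1097 mm tall, are fixed to the +y face of the rails with their bottoms at z = 52 mm, spaced across the span with a 43 mm gap after the −x post and between neighbouring pickets, with 46 mm left before the +x post.


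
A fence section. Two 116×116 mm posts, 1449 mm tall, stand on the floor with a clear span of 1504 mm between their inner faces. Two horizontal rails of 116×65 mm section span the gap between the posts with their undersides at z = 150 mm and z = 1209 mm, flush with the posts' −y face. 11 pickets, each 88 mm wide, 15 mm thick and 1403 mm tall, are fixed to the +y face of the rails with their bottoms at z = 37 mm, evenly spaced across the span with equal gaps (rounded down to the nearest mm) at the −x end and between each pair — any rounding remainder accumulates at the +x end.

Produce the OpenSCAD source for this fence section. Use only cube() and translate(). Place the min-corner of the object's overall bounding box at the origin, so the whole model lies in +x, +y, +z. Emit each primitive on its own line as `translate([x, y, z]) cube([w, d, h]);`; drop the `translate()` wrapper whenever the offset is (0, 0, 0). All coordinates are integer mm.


cube([116, 116, 1449]);
translate([1620, 0, 0]) cube([116, 116, 1449]);
translate([116, 0, 150]) cube([1504, 116, 65]);
translate([116, 0, 1209]) cube([1504, 116, 65]);
translate([160, 116, 37]) cube([88, 15, 1403]);
translate([292, 116, 37]) cube([88, 15, 1403]);
translate([424, 116, 37]) cube([88, 15, 1403]);
translate([556, 116, 37]) cube([88, 15, 1403]);
translate([688, 116, 37]) cube([88, 15, 1403]);
translate([820, 116, 37]) cube([88, 15, 1403]);
translate([952, 116, 37]) cube([88, 15, 1403]);
translate([1084, 116, 37]) cube([88, 15, 1403]);
translate([1216, 116, 37]) cube([88, 15, 1403]);
translate([1348, 116, 37]) cube([88, 15, 1403]);
translate([1480, 116, 37]) cube([88, 15, 1403]);


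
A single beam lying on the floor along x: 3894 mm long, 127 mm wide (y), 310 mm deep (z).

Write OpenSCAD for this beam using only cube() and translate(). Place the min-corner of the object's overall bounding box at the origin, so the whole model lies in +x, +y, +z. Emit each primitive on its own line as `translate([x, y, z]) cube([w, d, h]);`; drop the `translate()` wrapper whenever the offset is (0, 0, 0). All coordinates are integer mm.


cube([3894, 127, 310]);


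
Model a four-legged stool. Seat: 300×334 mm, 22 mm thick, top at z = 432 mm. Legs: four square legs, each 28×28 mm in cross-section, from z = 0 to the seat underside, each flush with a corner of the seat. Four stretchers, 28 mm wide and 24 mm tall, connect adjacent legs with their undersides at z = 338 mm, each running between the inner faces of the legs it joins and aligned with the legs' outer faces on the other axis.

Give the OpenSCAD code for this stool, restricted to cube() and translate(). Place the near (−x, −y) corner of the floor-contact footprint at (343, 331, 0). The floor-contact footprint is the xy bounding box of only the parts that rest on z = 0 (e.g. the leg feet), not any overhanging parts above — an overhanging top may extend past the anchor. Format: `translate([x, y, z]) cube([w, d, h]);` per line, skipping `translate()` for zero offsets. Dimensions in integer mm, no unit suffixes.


translate([343, 331, 410]) cube([300, 334, 22]);
translate([343, 331, 0]) cube([28, 28, 410]);
translate([615, 331, 0]) cube([28, 28, 410]);
translate([343, 637, 0]) cube([28, 28, 410]);
translate([615, 637, 0]) cube([28, 28, 410]);
translate([371, 331, 338]) cube([244, 28, 24]);
translate([371, 637, 338]) cube([244, 28, 24]);
translate([343, 359, 338]) cube([28, 278, 24]);
translate([615, 359, 338]) cube([28, 278, 24]);


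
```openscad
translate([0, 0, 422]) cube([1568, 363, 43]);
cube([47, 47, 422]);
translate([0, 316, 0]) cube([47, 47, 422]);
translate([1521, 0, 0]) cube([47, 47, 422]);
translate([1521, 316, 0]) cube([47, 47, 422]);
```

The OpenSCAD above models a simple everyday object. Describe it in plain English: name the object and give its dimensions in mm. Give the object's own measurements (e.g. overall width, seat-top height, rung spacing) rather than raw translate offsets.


A long wooden bench with a 1568 mm (x) × 363 mm (y) seat, 43 mm thick, its top surface 465 mm above the floor. Four 47 mm square legs at the seat corners, flush with the edges, run from z = 0 to the seat underside.


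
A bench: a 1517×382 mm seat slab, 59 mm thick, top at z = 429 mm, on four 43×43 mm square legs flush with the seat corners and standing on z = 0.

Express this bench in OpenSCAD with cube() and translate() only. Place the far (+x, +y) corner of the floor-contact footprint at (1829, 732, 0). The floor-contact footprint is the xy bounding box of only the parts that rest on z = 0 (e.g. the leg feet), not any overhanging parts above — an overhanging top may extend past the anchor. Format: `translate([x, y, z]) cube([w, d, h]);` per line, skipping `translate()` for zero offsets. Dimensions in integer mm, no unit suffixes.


translate([312, 350, 370]) cube([1517, 382, 59]);
translate([312, 350, 0]) cube([43, 43, 370]);
translate([312, 689, 0]) cube([43, 43, 370]);
translate([1786, 350, 0]) cube([43, 43, 370]);
translate([1786, 689, 0]) cube([43, 43, 370]);


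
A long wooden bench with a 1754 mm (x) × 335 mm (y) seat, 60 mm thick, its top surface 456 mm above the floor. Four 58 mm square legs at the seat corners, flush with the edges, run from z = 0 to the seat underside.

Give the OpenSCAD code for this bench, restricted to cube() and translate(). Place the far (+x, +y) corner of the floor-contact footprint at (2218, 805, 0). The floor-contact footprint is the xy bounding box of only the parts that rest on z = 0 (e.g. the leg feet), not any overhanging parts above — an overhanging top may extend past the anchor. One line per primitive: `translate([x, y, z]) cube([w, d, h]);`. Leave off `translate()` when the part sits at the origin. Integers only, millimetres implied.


// leg_h = 456 − 60 = 396
translate([464, 470, 396]) cube([1754, 335, 60]);
translate([464, 470, 0]) cube([58, 58, 396]);
translate([464, 747, 0]) cube([58, 58, 396]);
translate([2160, 470, 0]) cube([58, 58, 396]);
translate([2160, 747, 0]) cube([58, 58, 396]);


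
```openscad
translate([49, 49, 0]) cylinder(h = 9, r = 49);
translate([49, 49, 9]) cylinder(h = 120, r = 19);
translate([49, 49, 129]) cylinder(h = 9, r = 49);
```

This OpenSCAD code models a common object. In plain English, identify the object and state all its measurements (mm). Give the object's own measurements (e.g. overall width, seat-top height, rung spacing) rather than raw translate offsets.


A spool: two coaxial disc flanges of radius 49 mm and thickness 9 mm, joined by a core cylinder of radius 19 mm and height 120 mm. The lower flange rests on z = 0 and the three cylinders share a vertical axis.


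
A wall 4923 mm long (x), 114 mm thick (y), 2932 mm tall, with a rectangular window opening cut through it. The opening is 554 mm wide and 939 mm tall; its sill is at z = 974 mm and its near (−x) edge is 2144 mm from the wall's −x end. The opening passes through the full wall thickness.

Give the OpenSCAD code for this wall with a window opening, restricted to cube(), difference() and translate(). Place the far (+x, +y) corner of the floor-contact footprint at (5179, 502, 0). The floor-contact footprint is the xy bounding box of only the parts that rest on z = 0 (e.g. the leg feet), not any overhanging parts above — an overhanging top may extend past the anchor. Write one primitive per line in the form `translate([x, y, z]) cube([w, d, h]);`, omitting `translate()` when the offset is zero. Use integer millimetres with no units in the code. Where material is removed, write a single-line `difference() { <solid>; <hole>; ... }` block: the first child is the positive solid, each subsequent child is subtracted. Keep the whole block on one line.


difference() { translate([256, 388, 0]) cube([4923, 114, 2932]); translate([2400, 388, 974]) cube([554, 114, 939]); }


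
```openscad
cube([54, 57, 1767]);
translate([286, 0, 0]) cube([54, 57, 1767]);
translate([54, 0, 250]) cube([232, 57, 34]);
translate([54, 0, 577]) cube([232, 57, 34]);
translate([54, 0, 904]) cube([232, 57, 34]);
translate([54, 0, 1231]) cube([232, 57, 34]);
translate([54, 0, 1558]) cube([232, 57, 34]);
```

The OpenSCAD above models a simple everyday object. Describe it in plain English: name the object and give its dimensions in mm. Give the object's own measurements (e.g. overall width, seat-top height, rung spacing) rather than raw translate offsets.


A straight ladder. Two 54×57 mm vertical rails, 1767 mm tall, stand 340 mm apart (outside-to-outside) with their front faces coplanar on the −y side. 5 rungs, each 57 mm deep and 34 mm tall, span between the inner faces of the rails, front faces flush with the rails. The lowest rung's underside is at z = 250 mm and rungs are spaced 327 mm apart (underside to underside).


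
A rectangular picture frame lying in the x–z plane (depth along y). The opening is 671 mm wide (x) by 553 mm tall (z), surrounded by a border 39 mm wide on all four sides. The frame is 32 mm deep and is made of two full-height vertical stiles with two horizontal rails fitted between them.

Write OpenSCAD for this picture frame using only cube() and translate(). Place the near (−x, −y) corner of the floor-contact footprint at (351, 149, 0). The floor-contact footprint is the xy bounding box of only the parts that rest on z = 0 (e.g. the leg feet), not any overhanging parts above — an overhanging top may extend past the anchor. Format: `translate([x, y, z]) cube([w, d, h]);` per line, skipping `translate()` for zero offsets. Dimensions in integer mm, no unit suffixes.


translate([351, 149, 0]) cube([39, 32, 631]);
translate([1061, 149, 0]) cube([39, 32, 631]);
translate([390, 149, 0]) cube([671, 32, 39]);
translate([390, 149, 592]) cube([671, 32, 39]);


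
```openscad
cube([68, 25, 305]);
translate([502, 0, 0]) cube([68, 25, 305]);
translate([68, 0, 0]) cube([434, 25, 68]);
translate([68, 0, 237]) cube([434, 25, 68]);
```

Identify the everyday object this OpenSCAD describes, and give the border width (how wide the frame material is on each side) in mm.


A picture frame. The border width is 68 mm.

Four thin pieces enclosing a rectangular opening — a picture frame. The two full-height stiles are 305 mm tall; the top rail sits at z = 237 and is 68 mm tall, so the border above the opening is 305 − 237 = 68 mm, matching the stile x-width.


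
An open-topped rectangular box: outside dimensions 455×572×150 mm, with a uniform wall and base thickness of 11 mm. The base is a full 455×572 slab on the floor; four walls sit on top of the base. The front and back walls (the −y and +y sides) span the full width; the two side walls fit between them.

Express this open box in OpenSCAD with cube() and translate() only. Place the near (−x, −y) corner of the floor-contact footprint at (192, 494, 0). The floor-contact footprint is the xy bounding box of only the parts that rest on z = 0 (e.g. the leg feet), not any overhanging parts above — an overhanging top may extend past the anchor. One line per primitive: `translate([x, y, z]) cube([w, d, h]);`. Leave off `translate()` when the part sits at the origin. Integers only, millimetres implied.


translate([192, 494, 0]) cube([455, 572, 11]);
translate([192, 494, 11]) cube([455, 11, 139]);
translate([192, 1055, 11]) cube([455, 11, 139]);
translate([192, 505, 11]) cube([11, 550, 139]);
translate([636, 505, 11]) cube([11, 550, 139]);


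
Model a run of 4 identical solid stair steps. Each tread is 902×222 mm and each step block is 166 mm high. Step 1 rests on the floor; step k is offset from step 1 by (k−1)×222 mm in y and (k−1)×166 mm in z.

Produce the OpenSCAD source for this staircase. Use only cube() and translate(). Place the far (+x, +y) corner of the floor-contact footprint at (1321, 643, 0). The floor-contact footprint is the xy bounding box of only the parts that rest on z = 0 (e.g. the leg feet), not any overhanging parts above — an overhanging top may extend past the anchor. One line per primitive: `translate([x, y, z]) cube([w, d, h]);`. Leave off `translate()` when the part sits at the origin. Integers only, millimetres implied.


translate([419, 421, 0]) cube([902, 222, 166]);
translate([419, 643, 166]) cube([902, 222, 166]);
translate([419, 865, 332]) cube([902, 222, 166]);
translate([419, 1087, 498]) cube([902, 222, 166]);


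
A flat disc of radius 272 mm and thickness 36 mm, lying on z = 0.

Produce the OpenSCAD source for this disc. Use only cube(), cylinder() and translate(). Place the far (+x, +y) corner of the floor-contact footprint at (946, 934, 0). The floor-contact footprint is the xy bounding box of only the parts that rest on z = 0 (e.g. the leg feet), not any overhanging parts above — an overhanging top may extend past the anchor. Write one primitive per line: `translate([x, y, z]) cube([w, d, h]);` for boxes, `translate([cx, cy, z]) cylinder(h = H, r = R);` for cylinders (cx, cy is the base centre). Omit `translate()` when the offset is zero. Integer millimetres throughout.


translate([674, 662, 0]) cylinder(h = 36, r = 272);


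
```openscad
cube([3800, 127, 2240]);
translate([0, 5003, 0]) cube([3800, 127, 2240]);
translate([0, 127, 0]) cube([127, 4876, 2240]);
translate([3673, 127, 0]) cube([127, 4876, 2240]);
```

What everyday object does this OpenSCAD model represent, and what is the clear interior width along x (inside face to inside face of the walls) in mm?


A house (or room) frame. The interior width is 3546 mm.

Four 2240 mm walls enclosing a rectangle with no floor or roof — a room or house frame. Outside width is 3800 mm and wall thickness is 127 mm, so the interior width is 3800 − 2 × 127 = 3546 mm.


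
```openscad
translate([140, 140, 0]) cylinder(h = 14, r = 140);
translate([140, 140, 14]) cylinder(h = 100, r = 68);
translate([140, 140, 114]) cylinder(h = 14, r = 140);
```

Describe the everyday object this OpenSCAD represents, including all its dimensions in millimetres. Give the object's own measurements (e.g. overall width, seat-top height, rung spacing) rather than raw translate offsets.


A spool: two coaxial disc flanges of radius 140 mm and thickness 14 mm, joined by a core cylinder of radius 68 mm and height 100 mm. The lower flange rests on z = 0 and the three cylinders share a vertical axis.


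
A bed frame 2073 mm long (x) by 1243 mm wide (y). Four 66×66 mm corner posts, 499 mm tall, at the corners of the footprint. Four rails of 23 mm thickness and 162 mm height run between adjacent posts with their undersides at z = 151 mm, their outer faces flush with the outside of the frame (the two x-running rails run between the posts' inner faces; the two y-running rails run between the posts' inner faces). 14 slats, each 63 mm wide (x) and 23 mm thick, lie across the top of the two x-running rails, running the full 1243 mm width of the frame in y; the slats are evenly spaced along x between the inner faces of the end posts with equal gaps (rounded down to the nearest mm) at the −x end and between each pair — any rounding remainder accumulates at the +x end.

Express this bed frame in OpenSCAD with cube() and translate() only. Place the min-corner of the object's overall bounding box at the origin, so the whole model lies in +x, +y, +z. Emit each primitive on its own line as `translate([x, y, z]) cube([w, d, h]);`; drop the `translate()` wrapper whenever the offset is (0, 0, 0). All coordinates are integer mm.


cube([66, 66, 499]);
translate([0, 1177, 0]) cube([66, 66, 499]);
translate([2007, 0, 0]) cube([66, 66, 499]);
translate([2007, 1177, 0]) cube([66, 66, 499]);
translate([66, 0, 151]) cube([1941, 23, 162]);
translate([66, 1220, 151]) cube([1941, 23, 162]);
translate([0, 66, 151]) cube([23, 1111, 162]);
translate([2050, 66, 151]) cube([23, 1111, 162]);
translate([136, 0, 313]) cube([63, 1243, 23]);
translate([269, 0, 313]) cube([63, 1243, 23]);
translate([402, 0, 313]) cube([63, 1243, 23]);
translate([535, 0, 313]) cube([63, 1243, 23]);
translate([668, 0, 313]) cube([63, 1243, 23]);
translate([801, 0, 313]) cube([63, 1243, 23]);
translate([934, 0, 313]) cube([63, 1243, 23]);
translate([1067, 0, 313]) cube([63, 1243, 23]);
translate([1200, 0, 313]) cube([63, 1243, 23]);
translate([1333, 0, 313]) cube([63, 1243, 23]);
translate([1466, 0, 313]) cube([63, 1243, 23]);
translate([1599, 0, 313]) cube([63, 1243, 23]);
translate([1732, 0, 313]) cube([63, 1243, 23]);
translate([1865, 0, 313]) cube([63, 1243, 23]);


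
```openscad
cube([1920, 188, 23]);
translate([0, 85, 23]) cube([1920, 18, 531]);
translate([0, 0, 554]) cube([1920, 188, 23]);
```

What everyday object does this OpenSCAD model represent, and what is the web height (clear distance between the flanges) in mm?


An I-beam. The web height is 531 mm.

Two wide flanges with a thin centred web — an I-beam. Overall 577 mm minus two 23 mm flanges gives a web of 577 − 2·23 = 531 mm.


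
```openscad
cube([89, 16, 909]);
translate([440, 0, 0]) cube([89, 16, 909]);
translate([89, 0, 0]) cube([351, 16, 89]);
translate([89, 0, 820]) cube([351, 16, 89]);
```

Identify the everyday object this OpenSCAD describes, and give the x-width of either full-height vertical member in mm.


A picture frame. The border width is 89 mm.

Four thin pieces enclosing a rectangular opening — a picture frame. The two full-height stiles are 909 mm tall; the top rail sits at z = 820 and is 89 mm tall, so the border above the opening is 909 − 820 = 89 mm, matching the stile x-width.


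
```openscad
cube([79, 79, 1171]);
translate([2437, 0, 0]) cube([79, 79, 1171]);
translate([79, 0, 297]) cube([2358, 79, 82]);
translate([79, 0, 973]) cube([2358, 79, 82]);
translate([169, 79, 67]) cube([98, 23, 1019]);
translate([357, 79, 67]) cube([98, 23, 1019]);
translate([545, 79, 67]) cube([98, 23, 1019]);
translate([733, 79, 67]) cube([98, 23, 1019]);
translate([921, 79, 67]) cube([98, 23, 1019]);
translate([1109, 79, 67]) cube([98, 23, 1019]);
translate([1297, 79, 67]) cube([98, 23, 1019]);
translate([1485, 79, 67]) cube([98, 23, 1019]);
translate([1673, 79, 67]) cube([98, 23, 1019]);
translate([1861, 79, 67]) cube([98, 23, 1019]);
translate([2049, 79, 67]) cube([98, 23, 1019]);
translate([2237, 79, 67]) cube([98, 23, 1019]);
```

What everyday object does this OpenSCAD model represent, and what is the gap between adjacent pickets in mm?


A fence section. The picket gap is 90 mm.

Two posts, two rails, 12 pickets — a fence section. Span 2358 mm holds 12 pickets of 98 mm with 13 equal gaps: ⌊(2358 − 12·98) / 13⌋ = 90 mm.


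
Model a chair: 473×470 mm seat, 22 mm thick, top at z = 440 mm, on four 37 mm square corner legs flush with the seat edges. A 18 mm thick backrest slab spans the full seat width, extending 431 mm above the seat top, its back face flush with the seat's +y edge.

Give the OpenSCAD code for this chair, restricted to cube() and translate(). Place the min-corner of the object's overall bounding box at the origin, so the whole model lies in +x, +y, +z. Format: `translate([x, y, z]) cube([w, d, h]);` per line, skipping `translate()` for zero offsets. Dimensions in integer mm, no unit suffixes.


translate([0, 0, 418]) cube([473, 470, 22]);
cube([37, 37, 418]);
translate([436, 0, 0]) cube([37, 37, 418]);
translate([0, 433, 0]) cube([37, 37, 418]);
translate([436, 433, 0]) cube([37, 37, 418]);
translate([0, 452, 440]) cube([473, 18, 431]);
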